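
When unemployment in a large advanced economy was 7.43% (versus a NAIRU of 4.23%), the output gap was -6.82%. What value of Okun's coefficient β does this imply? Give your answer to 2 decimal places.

β ≈ 2.13

Okun's law: output gap = -β × (u - u*).
-6.82 = -β × (7.43 - 4.23) = -β × 3.2, so β = 6.82/3.2 = 2.13.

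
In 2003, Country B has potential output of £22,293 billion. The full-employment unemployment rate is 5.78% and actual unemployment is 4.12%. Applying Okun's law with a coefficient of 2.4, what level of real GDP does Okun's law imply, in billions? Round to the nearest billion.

£23,181 billion

Unemployment gap = 4.12 - 5.78 = -1.66 points, so the output gap is -2.4 × (-1.66) = 3.984%.
Actual GDP = 22293 × (1 + 3.984/100) = 22293 × 1.03984 ≈ 23181 billion.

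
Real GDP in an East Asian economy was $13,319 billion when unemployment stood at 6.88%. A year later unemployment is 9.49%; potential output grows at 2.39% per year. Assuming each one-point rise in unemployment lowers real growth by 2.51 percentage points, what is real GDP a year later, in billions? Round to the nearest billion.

$12,765 billion

Δu = 9.49 - 6.88 = 2.61 points.
Okun's law (growth form): g_Y = g_Y* - β × Δu = 2.39 - 2.51 × (2.61) = 2.39 - 6.5511 = -4.1611%.
Real GDP in the next year = 13319 × (1 - 4.1611/100) = 13319 × 0.958389 ≈ 12765 billion.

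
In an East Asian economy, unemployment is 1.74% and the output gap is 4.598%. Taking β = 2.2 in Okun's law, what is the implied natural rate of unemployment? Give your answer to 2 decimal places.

3.83%

From Okun's law, u - u* = -(output gap)/β = -(4.598)/2.2 = -2.09 points.
So u* = 1.74 + 2.09 = 3.83%.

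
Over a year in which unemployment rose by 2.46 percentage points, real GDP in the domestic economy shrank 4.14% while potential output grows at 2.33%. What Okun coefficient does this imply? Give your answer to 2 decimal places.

β ≈ 2.63

Growth form: g_Y = g_Y* - β × Δu, so β = (g_Y* - g_Y)/Δu.
β = (2.33 + 4.14)/2.46 = 6.47/2.46 = 2.63.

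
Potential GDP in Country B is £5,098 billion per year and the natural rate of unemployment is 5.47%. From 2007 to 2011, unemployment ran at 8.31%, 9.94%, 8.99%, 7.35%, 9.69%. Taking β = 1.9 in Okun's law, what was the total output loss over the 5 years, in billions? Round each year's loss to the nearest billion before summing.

£1,640 billion

Year 2007: gap = -1.9 × (8.31 - 5.47) = -5.396%, loss ≈ 5098 × 5.396/100 ≈ 275.
Year 2008: gap = -1.9 × (9.94 - 5.47) = -8.493%, loss ≈ 5098 × 8.493/100 ≈ 433.
Year 2009: gap = -1.9 × (8.99 - 5.47) = -6.688%, loss ≈ 5098 × 6.688/100 ≈ 341.
Year 2010: gap = -1.9 × (7.35 - 5.47) = -3.572%, loss ≈ 5098 × 3.572/100 ≈ 182.
Year 2011: gap = -1.9 × (9.69 - 5.47) = -8.018%, loss ≈ 5098 × 8.018/100 ≈ 409.
Total lost output = 275 + 433 + 341 + 182 + 409 = 1640 billion.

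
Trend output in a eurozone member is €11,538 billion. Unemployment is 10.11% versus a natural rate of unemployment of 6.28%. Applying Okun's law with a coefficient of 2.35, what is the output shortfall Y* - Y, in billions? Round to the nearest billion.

€1,038 billion

Output gap = -2.35 × (10.11 - 6.28) = -2.35 × 3.83 = -9.0005%.
Actual GDP ≈ 11538 × 0.909995 ≈ 10500 billion, so the shortfall is 11538 - 10500 = 1038 billion.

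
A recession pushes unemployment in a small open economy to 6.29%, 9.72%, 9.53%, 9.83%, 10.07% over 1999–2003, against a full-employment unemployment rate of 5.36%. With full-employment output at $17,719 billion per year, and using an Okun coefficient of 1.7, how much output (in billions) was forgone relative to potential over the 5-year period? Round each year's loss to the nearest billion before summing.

$5,614 billion

Year 1999: gap = -1.7 × (6.29 - 5.36) = -1.581%, loss ≈ 17719 × 1.581/100 ≈ 280.
Year 2000: gap = -1.7 × (9.72 - 5.36) = -7.412%, loss ≈ 17719 × 7.412/100 ≈ 1313.
Year 2001: gap = -1.7 × (9.53 - 5.36) = -7.089%, loss ≈ 17719 × 7.089/100 ≈ 1256.
Year 2002: gap = -1.7 × (9.83 - 5.36) = -7.599%, loss ≈ 17719 × 7.599/100 ≈ 1346.
Year 2003: gap = -1.7 × (10.07 - 5.36) = -8.007%, loss ≈ 17719 × 8.007/100 ≈ 1419.
Total lost output = 280 + 1313 + 1256 + 1346 + 1419 = 5614 billion.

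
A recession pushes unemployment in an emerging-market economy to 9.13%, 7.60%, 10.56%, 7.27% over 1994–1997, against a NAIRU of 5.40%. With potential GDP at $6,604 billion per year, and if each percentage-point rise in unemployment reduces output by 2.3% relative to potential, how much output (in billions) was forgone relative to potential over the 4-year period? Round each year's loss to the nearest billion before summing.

$1,969 billion

Year 1994: gap = -2.3 × (9.13 - 5.4) = -8.579%, loss ≈ 6604 × 8.579/100 ≈ 567.
Year 1995: gap = -2.3 × (7.6 - 5.4) = -5.06%, loss ≈ 6604 × 5.06/100 ≈ 334.
Year 1996: gap = -2.3 × (10.56 - 5.4) = -11.868%, loss ≈ 6604 × 11.868/100 ≈ 784.
Year 1997: gap = -2.3 × (7.27 - 5.4) = -4.301%, loss ≈ 6604 × 4.301/100 ≈ 284.
Total lost output = 567 + 334 + 784 + 284 = 1969 billion.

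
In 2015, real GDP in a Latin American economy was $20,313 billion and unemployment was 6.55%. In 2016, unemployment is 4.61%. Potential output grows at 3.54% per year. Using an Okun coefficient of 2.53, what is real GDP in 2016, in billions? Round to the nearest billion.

Δu = 4.61 - 6.55 = -1.94 points.
Okun's law (growth form): g_Y = g_Y* - β × Δu = 3.54 - 2.53 × (-1.94) = 3.54 + 4.9082 = 8.4482%.
Real GDP in the next year = 20313 × (1 + 8.4482/100) = 20313 × 1.084482 ≈ 22029 billion.

$22,029 billion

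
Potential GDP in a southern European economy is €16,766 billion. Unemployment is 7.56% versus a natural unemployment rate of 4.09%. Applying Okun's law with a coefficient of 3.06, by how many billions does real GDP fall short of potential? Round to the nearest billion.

Output gap = -3.06 × (7.56 - 4.09) = -3.06 × 3.47 = -10.6182%.
Actual GDP ≈ 16766 × 0.893818 ≈ 14986 billion, so the shortfall is 16766 - 14986 = 1780 billion.

€1,780 billion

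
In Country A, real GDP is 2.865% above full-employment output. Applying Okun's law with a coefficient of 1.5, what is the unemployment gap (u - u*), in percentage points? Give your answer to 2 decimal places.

Okun's law: output gap = -β × (u - u*), so u - u* = -(output gap)/β.
u - u* = -(2.865)/1.5 = -1.91 percentage points.

-1.91 percentage points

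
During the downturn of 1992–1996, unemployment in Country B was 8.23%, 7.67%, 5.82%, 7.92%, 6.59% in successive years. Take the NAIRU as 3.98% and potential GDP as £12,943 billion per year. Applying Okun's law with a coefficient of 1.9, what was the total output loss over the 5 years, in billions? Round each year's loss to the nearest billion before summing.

Year 1992: gap = -1.9 × (8.23 - 3.98) = -8.075%, loss ≈ 12943 × 8.075/100 ≈ 1045.
Year 1993: gap = -1.9 × (7.67 - 3.98) = -7.011%, loss ≈ 12943 × 7.011/100 ≈ 907.
Year 1994: gap = -1.9 × (5.82 - 3.98) = -3.496%, loss ≈ 12943 × 3.496/100 ≈ 452.
Year 1995: gap = -1.9 × (7.92 - 3.98) = -7.486%, loss ≈ 12943 × 7.486/100 ≈ 969.
Year 1996: gap = -1.9 × (6.59 - 3.98) = -4.959%, loss ≈ 12943 × 4.959/100 ≈ 642.
Total lost output = 1045 + 907 + 452 + 969 + 642 = 4015 billion.

£4,015 billion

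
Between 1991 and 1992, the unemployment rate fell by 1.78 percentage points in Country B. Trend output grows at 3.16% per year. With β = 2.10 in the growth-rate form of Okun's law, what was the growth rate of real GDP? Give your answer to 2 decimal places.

6.90%

Growth-rate Okun's law: g_Y = g_Y* - β × Δu.
g_Y = 3.16 - 2.10 × (-1.78) = 3.16 + 3.738 = 6.898%, i.e. 6.90% to 2 d.p.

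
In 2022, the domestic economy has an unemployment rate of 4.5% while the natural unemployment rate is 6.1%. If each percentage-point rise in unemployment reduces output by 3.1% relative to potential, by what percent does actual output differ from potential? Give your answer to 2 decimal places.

4.96%

The unemployment gap is 4.5 - 6.1 = -1.6 percentage points.
Okun's law gives an output gap of -3.1 × (-1.6) = 4.96%, i.e. 4.96% above potential.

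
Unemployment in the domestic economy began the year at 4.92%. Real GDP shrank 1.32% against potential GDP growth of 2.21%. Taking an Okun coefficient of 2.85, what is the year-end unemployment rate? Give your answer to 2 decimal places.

Growth-rate Okun's law: g_Y = g_Y* - β × Δu, so Δu = (g_Y* - g_Y)/β.
Δu = (2.21 + 1.32)/2.85 = 3.53/2.85 = 1.24 percentage points.
Year-end unemployment = 4.92 + 1.24 = 6.16%.

6.16%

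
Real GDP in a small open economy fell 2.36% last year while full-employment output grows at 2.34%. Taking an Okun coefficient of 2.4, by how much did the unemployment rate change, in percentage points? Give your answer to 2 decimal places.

Growth-rate Okun's law: g_Y = g_Y* - β × Δu, so Δu = (g_Y* - g_Y)/β.
Δu = (2.34 + 2.36)/2.4 = 4.7/2.4 = 1.96 percentage points.

1.96 percentage points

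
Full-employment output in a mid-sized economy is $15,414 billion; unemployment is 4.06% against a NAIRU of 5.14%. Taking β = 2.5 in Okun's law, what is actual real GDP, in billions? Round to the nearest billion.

Unemployment gap = 4.06 - 5.14 = -1.08 points, so the output gap is -2.5 × (-1.08) = 2.7%.
Actual GDP = 15414 × (1 + 2.7/100) = 15414 × 1.027 ≈ 15830 billion.

$15,830 billion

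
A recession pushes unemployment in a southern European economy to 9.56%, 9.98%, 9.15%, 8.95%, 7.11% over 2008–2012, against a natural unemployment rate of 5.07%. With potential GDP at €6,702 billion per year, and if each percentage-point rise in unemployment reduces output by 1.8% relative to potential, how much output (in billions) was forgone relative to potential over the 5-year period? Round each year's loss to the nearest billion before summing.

€2,340 billion

Year 2008: gap = -1.8 × (9.56 - 5.07) = -8.082%, loss ≈ 6702 × 8.082/100 ≈ 542.
Year 2009: gap = -1.8 × (9.98 - 5.07) = -8.838%, loss ≈ 6702 × 8.838/100 ≈ 592.
Year 2010: gap = -1.8 × (9.15 - 5.07) = -7.344%, loss ≈ 6702 × 7.344/100 ≈ 492.
Year 2011: gap = -1.8 × (8.95 - 5.07) = -6.984%, loss ≈ 6702 × 6.984/100 ≈ 468.
Year 2012: gap = -1.8 × (7.11 - 5.07) = -3.672%, loss ≈ 6702 × 3.672/100 ≈ 246.
Total lost output = 542 + 592 + 492 + 468 + 246 = 2340 billion.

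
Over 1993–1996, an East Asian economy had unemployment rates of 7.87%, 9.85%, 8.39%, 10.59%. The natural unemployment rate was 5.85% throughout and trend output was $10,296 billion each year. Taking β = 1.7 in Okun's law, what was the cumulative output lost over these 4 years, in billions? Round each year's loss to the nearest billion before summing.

Year 1993: gap = -1.7 × (7.87 - 5.85) = -3.434%, loss ≈ 10296 × 3.434/100 ≈ 354.
Year 1994: gap = -1.7 × (9.85 - 5.85) = -6.8%, loss ≈ 10296 × 6.8/100 ≈ 700.
Year 1995: gap = -1.7 × (8.39 - 5.85) = -4.318%, loss ≈ 10296 × 4.318/100 ≈ 445.
Year 1996: gap = -1.7 × (10.59 - 5.85) = -8.058%, loss ≈ 10296 × 8.058/100 ≈ 830.
Total lost output = 354 + 700 + 445 + 830 = 2329 billion.

$2,329 billion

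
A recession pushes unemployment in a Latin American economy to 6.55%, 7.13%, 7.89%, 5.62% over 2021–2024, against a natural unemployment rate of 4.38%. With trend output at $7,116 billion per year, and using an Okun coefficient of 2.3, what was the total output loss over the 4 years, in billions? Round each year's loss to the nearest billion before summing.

$1,582 billion

Year 2021: gap = -2.3 × (6.55 - 4.38) = -4.991%, loss ≈ 7116 × 4.991/100 ≈ 355.
Year 2022: gap = -2.3 × (7.13 - 4.38) = -6.325%, loss ≈ 7116 × 6.325/100 ≈ 450.
Year 2023: gap = -2.3 × (7.89 - 4.38) = -8.073%, loss ≈ 7116 × 8.073/100 ≈ 574.
Year 2024: gap = -2.3 × (5.62 - 4.38) = -2.852%, loss ≈ 7116 × 2.852/100 ≈ 203.
Total lost output = 355 + 450 + 574 + 203 = 1582 billion.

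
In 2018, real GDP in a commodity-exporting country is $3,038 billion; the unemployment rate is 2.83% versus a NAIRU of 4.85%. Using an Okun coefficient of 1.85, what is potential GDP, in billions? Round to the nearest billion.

$2,929 billion

Unemployment gap = 2.83 - 4.85 = -2.02 points, so output gap = -1.85 × (-2.02) = 3.737%.
Since Y = Y* × (1 + gap/100), Y* = 3038/1.03737 ≈ 2929 billion.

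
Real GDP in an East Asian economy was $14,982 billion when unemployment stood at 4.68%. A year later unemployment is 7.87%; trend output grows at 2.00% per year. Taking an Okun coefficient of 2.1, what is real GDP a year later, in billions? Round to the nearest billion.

$14,278 billion

Δu = 7.87 - 4.68 = 3.19 points.
Okun's law (growth form): g_Y = g_Y* - β × Δu = 2.00 - 2.1 × (3.19) = 2 - 6.699 = -4.699%.
Real GDP in the next year = 14982 × (1 - 4.699/100) = 14982 × 0.95301 ≈ 14278 billion.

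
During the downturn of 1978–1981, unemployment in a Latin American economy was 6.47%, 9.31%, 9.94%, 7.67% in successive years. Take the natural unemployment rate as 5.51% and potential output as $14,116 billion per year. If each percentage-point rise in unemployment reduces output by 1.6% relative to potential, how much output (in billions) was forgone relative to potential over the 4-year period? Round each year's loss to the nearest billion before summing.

Year 1978: gap = -1.6 × (6.47 - 5.51) = -1.536%, loss ≈ 14116 × 1.536/100 ≈ 217.
Year 1979: gap = -1.6 × (9.31 - 5.51) = -6.08%, loss ≈ 14116 × 6.08/100 ≈ 858.
Year 1980: gap = -1.6 × (9.94 - 5.51) = -7.088%, loss ≈ 14116 × 7.088/100 ≈ 1001.
Year 1981: gap = -1.6 × (7.67 - 5.51) = -3.456%, loss ≈ 14116 × 3.456/100 ≈ 488.
Total lost output = 217 + 858 + 1001 + 488 = 2564 billion.

$2,564 billion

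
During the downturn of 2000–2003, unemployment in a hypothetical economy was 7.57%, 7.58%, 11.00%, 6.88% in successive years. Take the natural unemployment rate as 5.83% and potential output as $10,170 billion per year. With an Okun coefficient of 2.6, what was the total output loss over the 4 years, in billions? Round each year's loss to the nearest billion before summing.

$2,568 billion

Year 2000: gap = -2.6 × (7.57 - 5.83) = -4.524%, loss ≈ 10170 × 4.524/100 ≈ 460.
Year 2001: gap = -2.6 × (7.58 - 5.83) = -4.55%, loss ≈ 10170 × 4.55/100 ≈ 463.
Year 2002: gap = -2.6 × (11 - 5.83) = -13.442%, loss ≈ 10170 × 13.442/100 ≈ 1367.
Year 2003: gap = -2.6 × (6.88 - 5.83) = -2.73%, loss ≈ 10170 × 2.73/100 ≈ 278.
Total lost output = 460 + 463 + 1367 + 278 = 2568 billion.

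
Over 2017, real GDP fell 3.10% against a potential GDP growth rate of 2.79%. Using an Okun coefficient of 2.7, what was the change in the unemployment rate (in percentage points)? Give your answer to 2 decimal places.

Growth-rate Okun's law: g_Y = g_Y* - β × Δu, so Δu = (g_Y* - g_Y)/β.
Δu = (2.79 + 3.1)/2.7 = 5.89/2.7 = 2.18 percentage points.

2.18 percentage points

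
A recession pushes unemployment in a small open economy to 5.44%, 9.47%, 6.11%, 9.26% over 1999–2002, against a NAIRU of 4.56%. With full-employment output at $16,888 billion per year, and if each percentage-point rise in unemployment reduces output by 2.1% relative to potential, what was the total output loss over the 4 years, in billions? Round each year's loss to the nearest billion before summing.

$4,270 billion

Year 1999: gap = -2.1 × (5.44 - 4.56) = -1.848%, loss ≈ 16888 × 1.848/100 ≈ 312.
Year 2000: gap = -2.1 × (9.47 - 4.56) = -10.311%, loss ≈ 16888 × 10.311/100 ≈ 1741.
Year 2001: gap = -2.1 × (6.11 - 4.56) = -3.255%, loss ≈ 16888 × 3.255/100 ≈ 550.
Year 2002: gap = -2.1 × (9.26 - 4.56) = -9.87%, loss ≈ 16888 × 9.87/100 ≈ 1667.
Total lost output = 312 + 1741 + 550 + 1667 = 4270 billion.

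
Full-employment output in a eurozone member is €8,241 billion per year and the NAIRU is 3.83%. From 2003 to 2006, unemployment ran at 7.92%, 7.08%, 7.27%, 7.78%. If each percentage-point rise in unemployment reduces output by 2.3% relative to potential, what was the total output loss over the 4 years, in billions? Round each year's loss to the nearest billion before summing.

€2,792 billion

Year 2003: gap = -2.3 × (7.92 - 3.83) = -9.407%, loss ≈ 8241 × 9.407/100 ≈ 775.
Year 2004: gap = -2.3 × (7.08 - 3.83) = -7.475%, loss ≈ 8241 × 7.475/100 ≈ 616.
Year 2005: gap = -2.3 × (7.27 - 3.83) = -7.912%, loss ≈ 8241 × 7.912/100 ≈ 652.
Year 2006: gap = -2.3 × (7.78 - 3.83) = -9.085%, loss ≈ 8241 × 9.085/100 ≈ 749.
Total lost output = 775 + 616 + 652 + 749 = 2792 billion.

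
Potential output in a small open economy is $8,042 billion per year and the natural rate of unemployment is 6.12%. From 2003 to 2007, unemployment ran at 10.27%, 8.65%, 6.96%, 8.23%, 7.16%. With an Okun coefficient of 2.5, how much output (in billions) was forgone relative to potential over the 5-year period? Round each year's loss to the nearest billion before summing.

$2,145 billion

Year 2003: gap = -2.5 × (10.27 - 6.12) = -10.375%, loss ≈ 8042 × 10.375/100 ≈ 834.
Year 2004: gap = -2.5 × (8.65 - 6.12) = -6.325%, loss ≈ 8042 × 6.325/100 ≈ 509.
Year 2005: gap = -2.5 × (6.96 - 6.12) = -2.1%, loss ≈ 8042 × 2.1/100 ≈ 169.
Year 2006: gap = -2.5 × (8.23 - 6.12) = -5.275%, loss ≈ 8042 × 5.275/100 ≈ 424.
Year 2007: gap = -2.5 × (7.16 - 6.12) = -2.6%, loss ≈ 8042 × 2.6/100 ≈ 209.
Total lost output = 834 + 509 + 169 + 424 + 209 = 2145 billion.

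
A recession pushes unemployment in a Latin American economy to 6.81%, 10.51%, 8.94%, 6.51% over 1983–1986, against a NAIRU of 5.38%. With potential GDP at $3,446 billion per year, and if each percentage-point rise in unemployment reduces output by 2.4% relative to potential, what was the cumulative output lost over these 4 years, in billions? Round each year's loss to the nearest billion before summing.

Year 1983: gap = -2.4 × (6.81 - 5.38) = -3.432%, loss ≈ 3446 × 3.432/100 ≈ 118.
Year 1984: gap = -2.4 × (10.51 - 5.38) = -12.312%, loss ≈ 3446 × 12.312/100 ≈ 424.
Year 1985: gap = -2.4 × (8.94 - 5.38) = -8.544%, loss ≈ 3446 × 8.544/100 ≈ 294.
Year 1986: gap = -2.4 × (6.51 - 5.38) = -2.712%, loss ≈ 3446 × 2.712/100 ≈ 93.
Total lost output = 118 + 424 + 294 + 93 = 929 billion.

$929 billion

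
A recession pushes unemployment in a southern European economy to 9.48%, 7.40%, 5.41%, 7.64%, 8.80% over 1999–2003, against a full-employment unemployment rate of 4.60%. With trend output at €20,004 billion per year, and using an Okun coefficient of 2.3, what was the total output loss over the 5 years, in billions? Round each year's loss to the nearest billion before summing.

Year 1999: gap = -2.3 × (9.48 - 4.6) = -11.224%, loss ≈ 20004 × 11.224/100 ≈ 2245.
Year 2000: gap = -2.3 × (7.4 - 4.6) = -6.44%, loss ≈ 20004 × 6.44/100 ≈ 1288.
Year 2001: gap = -2.3 × (5.41 - 4.6) = -1.863%, loss ≈ 20004 × 1.863/100 ≈ 373.
Year 2002: gap = -2.3 × (7.64 - 4.6) = -6.992%, loss ≈ 20004 × 6.992/100 ≈ 1399.
Year 2003: gap = -2.3 × (8.8 - 4.6) = -9.66%, loss ≈ 20004 × 9.66/100 ≈ 1932.
Total lost output = 2245 + 1288 + 373 + 1399 + 1932 = 7237 billion.

€7,237 billion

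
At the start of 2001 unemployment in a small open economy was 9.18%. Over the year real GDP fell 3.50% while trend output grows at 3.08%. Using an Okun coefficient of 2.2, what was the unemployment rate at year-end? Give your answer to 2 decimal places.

Growth-rate Okun's law: g_Y = g_Y* - β × Δu, so Δu = (g_Y* - g_Y)/β.
Δu = (3.08 + 3.5)/2.2 = 6.58/2.2 = 2.99 percentage points.
Year-end unemployment = 9.18 + 2.99 = 12.17%.

12.17%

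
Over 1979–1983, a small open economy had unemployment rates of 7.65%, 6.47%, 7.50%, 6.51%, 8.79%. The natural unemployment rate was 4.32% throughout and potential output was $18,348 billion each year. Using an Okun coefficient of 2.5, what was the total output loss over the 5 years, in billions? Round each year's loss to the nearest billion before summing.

$7,027 billion

Year 1979: gap = -2.5 × (7.65 - 4.32) = -8.325%, loss ≈ 18348 × 8.325/100 ≈ 1527.
Year 1980: gap = -2.5 × (6.47 - 4.32) = -5.375%, loss ≈ 18348 × 5.375/100 ≈ 986.
Year 1981: gap = -2.5 × (7.5 - 4.32) = -7.95%, loss ≈ 18348 × 7.95/100 ≈ 1459.
Year 1982: gap = -2.5 × (6.51 - 4.32) = -5.475%, loss ≈ 18348 × 5.475/100 ≈ 1005.
Year 1983: gap = -2.5 × (8.79 - 4.32) = -11.175%, loss ≈ 18348 × 11.175/100 ≈ 2050.
Total lost output = 1527 + 986 + 1459 + 1005 + 2050 = 7027 billion.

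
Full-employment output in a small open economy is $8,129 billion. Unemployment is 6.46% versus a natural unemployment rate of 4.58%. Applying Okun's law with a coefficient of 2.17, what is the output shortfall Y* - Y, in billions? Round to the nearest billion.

$332 billion

Output gap = -2.17 × (6.46 - 4.58) = -2.17 × 1.88 = -4.0796%.
Actual GDP ≈ 8129 × 0.959204 ≈ 7797 billion, so the shortfall is 8129 - 7797 = 332 billion.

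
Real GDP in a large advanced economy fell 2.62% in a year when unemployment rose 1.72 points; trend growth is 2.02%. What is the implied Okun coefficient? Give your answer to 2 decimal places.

Growth form: g_Y = g_Y* - β × Δu, so β = (g_Y* - g_Y)/Δu.
β = (2.02 + 2.62)/1.72 = 4.64/1.72 = 2.70.

β ≈ 2.70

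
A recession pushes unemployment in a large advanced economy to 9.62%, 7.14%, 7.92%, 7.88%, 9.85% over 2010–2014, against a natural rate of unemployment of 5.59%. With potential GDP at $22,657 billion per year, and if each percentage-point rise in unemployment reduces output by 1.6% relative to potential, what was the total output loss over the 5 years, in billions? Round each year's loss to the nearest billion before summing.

Year 2010: gap = -1.6 × (9.62 - 5.59) = -6.448%, loss ≈ 22657 × 6.448/100 ≈ 1461.
Year 2011: gap = -1.6 × (7.14 - 5.59) = -2.48%, loss ≈ 22657 × 2.48/100 ≈ 562.
Year 2012: gap = -1.6 × (7.92 - 5.59) = -3.728%, loss ≈ 22657 × 3.728/100 ≈ 845.
Year 2013: gap = -1.6 × (7.88 - 5.59) = -3.664%, loss ≈ 22657 × 3.664/100 ≈ 830.
Year 2014: gap = -1.6 × (9.85 - 5.59) = -6.816%, loss ≈ 22657 × 6.816/100 ≈ 1544.
Total lost output = 1461 + 562 + 845 + 830 + 1544 = 5242 billion.

$5,242 billion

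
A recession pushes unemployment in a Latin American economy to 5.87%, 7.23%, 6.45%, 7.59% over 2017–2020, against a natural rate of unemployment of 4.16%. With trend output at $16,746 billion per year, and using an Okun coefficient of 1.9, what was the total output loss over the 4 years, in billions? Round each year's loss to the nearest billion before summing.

Year 2017: gap = -1.9 × (5.87 - 4.16) = -3.249%, loss ≈ 16746 × 3.249/100 ≈ 544.
Year 2018: gap = -1.9 × (7.23 - 4.16) = -5.833%, loss ≈ 16746 × 5.833/100 ≈ 977.
Year 2019: gap = -1.9 × (6.45 - 4.16) = -4.351%, loss ≈ 16746 × 4.351/100 ≈ 729.
Year 2020: gap = -1.9 × (7.59 - 4.16) = -6.517%, loss ≈ 16746 × 6.517/100 ≈ 1091.
Total lost output = 544 + 977 + 729 + 1091 = 3341 billion.

$3,341 billion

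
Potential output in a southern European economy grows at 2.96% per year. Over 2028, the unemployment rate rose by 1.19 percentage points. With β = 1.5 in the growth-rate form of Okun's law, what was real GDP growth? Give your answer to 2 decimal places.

Growth-rate Okun's law: g_Y = g_Y* - β × Δu.
g_Y = 2.96 - 1.5 × (1.19) = 2.96 - 1.785 = 1.175%, i.e. 1.18% to 2 d.p.

1.18%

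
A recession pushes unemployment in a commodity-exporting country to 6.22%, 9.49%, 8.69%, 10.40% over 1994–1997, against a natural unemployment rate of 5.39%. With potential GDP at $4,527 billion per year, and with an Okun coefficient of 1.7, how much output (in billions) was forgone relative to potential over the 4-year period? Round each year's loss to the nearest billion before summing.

$1,020 billion

Year 1994: gap = -1.7 × (6.22 - 5.39) = -1.411%, loss ≈ 4527 × 1.411/100 ≈ 64.
Year 1995: gap = -1.7 × (9.49 - 5.39) = -6.97%, loss ≈ 4527 × 6.97/100 ≈ 316.
Year 1996: gap = -1.7 × (8.69 - 5.39) = -5.61%, loss ≈ 4527 × 5.61/100 ≈ 254.
Year 1997: gap = -1.7 × (10.4 - 5.39) = -8.517%, loss ≈ 4527 × 8.517/100 ≈ 386.
Total lost output = 64 + 316 + 254 + 386 = 1020 billion.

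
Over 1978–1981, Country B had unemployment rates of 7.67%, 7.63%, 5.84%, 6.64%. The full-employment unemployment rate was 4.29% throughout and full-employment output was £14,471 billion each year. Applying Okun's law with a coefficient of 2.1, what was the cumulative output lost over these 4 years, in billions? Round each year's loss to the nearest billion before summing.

£3,227 billion

Year 1978: gap = -2.1 × (7.67 - 4.29) = -7.098%, loss ≈ 14471 × 7.098/100 ≈ 1027.
Year 1979: gap = -2.1 × (7.63 - 4.29) = -7.014%, loss ≈ 14471 × 7.014/100 ≈ 1015.
Year 1980: gap = -2.1 × (5.84 - 4.29) = -3.255%, loss ≈ 14471 × 3.255/100 ≈ 471.
Year 1981: gap = -2.1 × (6.64 - 4.29) = -4.935%, loss ≈ 14471 × 4.935/100 ≈ 714.
Total lost output = 1027 + 1015 + 471 + 714 = 3227 billion.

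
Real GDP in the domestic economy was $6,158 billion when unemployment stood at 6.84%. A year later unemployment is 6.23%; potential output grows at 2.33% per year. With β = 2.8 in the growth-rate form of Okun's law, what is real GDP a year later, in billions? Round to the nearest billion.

Δu = 6.23 - 6.84 = -0.61 points.
Okun's law (growth form): g_Y = g_Y* - β × Δu = 2.33 - 2.8 × (-0.61) = 2.33 + 1.708 = 4.038%.
Real GDP in the next year = 6158 × (1 + 4.038/100) = 6158 × 1.04038 ≈ 6407 billion.

$6,407 billion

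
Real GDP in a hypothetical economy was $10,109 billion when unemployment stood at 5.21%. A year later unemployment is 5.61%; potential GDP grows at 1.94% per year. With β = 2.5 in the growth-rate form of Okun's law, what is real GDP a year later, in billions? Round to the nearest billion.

$10,204 billion

Δu = 5.61 - 5.21 = 0.4 points.
Okun's law (growth form): g_Y = g_Y* - β × Δu = 1.94 - 2.5 × (0.40) = 1.94 - 1 = 0.94%.
Real GDP in the next year = 10109 × (1 + 0.94/100) = 10109 × 1.0094 ≈ 10204 billion.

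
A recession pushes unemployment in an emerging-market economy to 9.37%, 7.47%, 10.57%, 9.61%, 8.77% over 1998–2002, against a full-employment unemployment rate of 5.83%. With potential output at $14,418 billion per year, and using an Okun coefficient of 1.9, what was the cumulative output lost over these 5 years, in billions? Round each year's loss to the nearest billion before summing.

$4,558 billion

Year 1998: gap = -1.9 × (9.37 - 5.83) = -6.726%, loss ≈ 14418 × 6.726/100 ≈ 970.
Year 1999: gap = -1.9 × (7.47 - 5.83) = -3.116%, loss ≈ 14418 × 3.116/100 ≈ 449.
Year 2000: gap = -1.9 × (10.57 - 5.83) = -9.006%, loss ≈ 14418 × 9.006/100 ≈ 1298.
Year 2001: gap = -1.9 × (9.61 - 5.83) = -7.182%, loss ≈ 14418 × 7.182/100 ≈ 1036.
Year 2002: gap = -1.9 × (8.77 - 5.83) = -5.586%, loss ≈ 14418 × 5.586/100 ≈ 805.
Total lost output = 970 + 449 + 1298 + 1036 + 805 = 4558 billion.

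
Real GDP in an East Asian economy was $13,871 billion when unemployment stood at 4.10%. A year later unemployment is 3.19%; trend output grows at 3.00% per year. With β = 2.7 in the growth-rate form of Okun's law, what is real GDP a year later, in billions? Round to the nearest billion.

Δu = 3.19 - 4.1 = -0.91 points.
Okun's law (growth form): g_Y = g_Y* - β × Δu = 3.00 - 2.7 × (-0.91) = 3 + 2.457 = 5.457%.
Real GDP in the next year = 13871 × (1 + 5.457/100) = 13871 × 1.05457 ≈ 14628 billion.

$14,628 billion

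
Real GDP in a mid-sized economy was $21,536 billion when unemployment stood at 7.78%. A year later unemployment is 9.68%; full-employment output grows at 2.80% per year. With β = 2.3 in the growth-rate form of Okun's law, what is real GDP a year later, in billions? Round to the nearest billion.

$21,198 billion

Δu = 9.68 - 7.78 = 1.9 points.
Okun's law (growth form): g_Y = g_Y* - β × Δu = 2.80 - 2.3 × (1.90) = 2.8 - 4.37 = -1.57%.
Real GDP in the next year = 21536 × (1 - 1.57/100) = 21536 × 0.9843 ≈ 21198 billion.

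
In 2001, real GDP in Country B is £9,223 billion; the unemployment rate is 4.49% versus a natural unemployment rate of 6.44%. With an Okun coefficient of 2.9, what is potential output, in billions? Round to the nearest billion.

Unemployment gap = 4.49 - 6.44 = -1.95 points, so output gap = -2.9 × (-1.95) = 5.655%.
Since Y = Y* × (1 + gap/100), Y* = 9223/1.05655 ≈ 8729 billion.

£8,729 billion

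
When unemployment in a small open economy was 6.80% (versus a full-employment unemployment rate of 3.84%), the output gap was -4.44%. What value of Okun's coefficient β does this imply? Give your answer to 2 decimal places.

Okun's law: output gap = -β × (u - u*).
-4.44 = -β × (6.8 - 3.84) = -β × 2.96, so β = 4.44/2.96 = 1.50.

β ≈ 1.50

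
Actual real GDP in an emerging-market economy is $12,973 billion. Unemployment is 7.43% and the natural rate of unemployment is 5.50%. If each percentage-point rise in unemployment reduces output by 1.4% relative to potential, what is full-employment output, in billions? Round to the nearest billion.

Unemployment gap = 7.43 - 5.5 = 1.93 points, so output gap = -1.4 × 1.93 = -2.702%.
Since Y = Y* × (1 + gap/100), Y* = 12973/0.97298 ≈ 13333 billion.

$13,333 billion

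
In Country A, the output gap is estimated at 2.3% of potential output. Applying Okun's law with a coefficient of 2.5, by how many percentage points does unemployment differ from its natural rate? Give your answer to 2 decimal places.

-0.92 percentage points

Okun's law: output gap = -β × (u - u*), so u - u* = -(output gap)/β.
u - u* = -(2.3)/2.5 = -0.92 percentage points.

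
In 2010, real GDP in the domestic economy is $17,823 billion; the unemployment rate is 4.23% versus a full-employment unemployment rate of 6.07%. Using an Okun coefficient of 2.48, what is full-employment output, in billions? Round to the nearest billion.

Unemployment gap = 4.23 - 6.07 = -1.84 points, so output gap = -2.48 × (-1.84) = 4.5632%.
Since Y = Y* × (1 + gap/100), Y* = 17823/1.045632 ≈ 17045 billion.

$17,045 billion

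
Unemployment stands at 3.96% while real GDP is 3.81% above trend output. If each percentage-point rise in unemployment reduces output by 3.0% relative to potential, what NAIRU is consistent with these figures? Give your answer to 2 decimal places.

From Okun's law, u - u* = -(output gap)/β = -(3.81)/3.0 = -1.27 points.
So u* = 3.96 + 1.27 = 5.23%.

5.23%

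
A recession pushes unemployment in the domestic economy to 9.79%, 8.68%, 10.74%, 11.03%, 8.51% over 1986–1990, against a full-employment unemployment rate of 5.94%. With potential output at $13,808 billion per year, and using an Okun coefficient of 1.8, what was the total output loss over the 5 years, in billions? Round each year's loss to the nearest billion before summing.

$4,735 billion

Year 1986: gap = -1.8 × (9.79 - 5.94) = -6.93%, loss ≈ 13808 × 6.93/100 ≈ 957.
Year 1987: gap = -1.8 × (8.68 - 5.94) = -4.932%, loss ≈ 13808 × 4.932/100 ≈ 681.
Year 1988: gap = -1.8 × (10.74 - 5.94) = -8.64%, loss ≈ 13808 × 8.64/100 ≈ 1193.
Year 1989: gap = -1.8 × (11.03 - 5.94) = -9.162%, loss ≈ 13808 × 9.162/100 ≈ 1265.
Year 1990: gap = -1.8 × (8.51 - 5.94) = -4.626%, loss ≈ 13808 × 4.626/100 ≈ 639.
Total lost output = 957 + 681 + 1193 + 1265 + 639 = 4735 billion.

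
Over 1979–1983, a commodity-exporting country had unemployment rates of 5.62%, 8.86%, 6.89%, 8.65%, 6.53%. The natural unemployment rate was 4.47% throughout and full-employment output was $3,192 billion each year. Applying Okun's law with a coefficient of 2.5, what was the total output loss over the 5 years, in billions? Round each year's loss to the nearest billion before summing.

$1,133 billion

Year 1979: gap = -2.5 × (5.62 - 4.47) = -2.875%, loss ≈ 3192 × 2.875/100 ≈ 92.
Year 1980: gap = -2.5 × (8.86 - 4.47) = -10.975%, loss ≈ 3192 × 10.975/100 ≈ 350.
Year 1981: gap = -2.5 × (6.89 - 4.47) = -6.05%, loss ≈ 3192 × 6.05/100 ≈ 193.
Year 1982: gap = -2.5 × (8.65 - 4.47) = -10.45%, loss ≈ 3192 × 10.45/100 ≈ 334.
Year 1983: gap = -2.5 × (6.53 - 4.47) = -5.15%, loss ≈ 3192 × 5.15/100 ≈ 164.
Total lost output = 92 + 350 + 193 + 334 + 164 = 1133 billion.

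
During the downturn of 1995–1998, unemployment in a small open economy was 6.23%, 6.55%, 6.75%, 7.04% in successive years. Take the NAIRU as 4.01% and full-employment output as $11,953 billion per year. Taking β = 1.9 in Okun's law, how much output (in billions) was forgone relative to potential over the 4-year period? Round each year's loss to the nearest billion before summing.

Year 1995: gap = -1.9 × (6.23 - 4.01) = -4.218%, loss ≈ 11953 × 4.218/100 ≈ 504.
Year 1996: gap = -1.9 × (6.55 - 4.01) = -4.826%, loss ≈ 11953 × 4.826/100 ≈ 577.
Year 1997: gap = -1.9 × (6.75 - 4.01) = -5.206%, loss ≈ 11953 × 5.206/100 ≈ 622.
Year 1998: gap = -1.9 × (7.04 - 4.01) = -5.757%, loss ≈ 11953 × 5.757/100 ≈ 688.
Total lost output = 504 + 577 + 622 + 688 = 2391 billion.

$2,391 billion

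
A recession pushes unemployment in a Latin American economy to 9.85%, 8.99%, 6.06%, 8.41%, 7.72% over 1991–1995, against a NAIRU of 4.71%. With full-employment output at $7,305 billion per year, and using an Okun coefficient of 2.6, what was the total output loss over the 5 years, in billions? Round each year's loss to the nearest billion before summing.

Year 1991: gap = -2.6 × (9.85 - 4.71) = -13.364%, loss ≈ 7305 × 13.364/100 ≈ 976.
Year 1992: gap = -2.6 × (8.99 - 4.71) = -11.128%, loss ≈ 7305 × 11.128/100 ≈ 813.
Year 1993: gap = -2.6 × (6.06 - 4.71) = -3.51%, loss ≈ 7305 × 3.51/100 ≈ 256.
Year 1994: gap = -2.6 × (8.41 - 4.71) = -9.62%, loss ≈ 7305 × 9.62/100 ≈ 703.
Year 1995: gap = -2.6 × (7.72 - 4.71) = -7.826%, loss ≈ 7305 × 7.826/100 ≈ 572.
Total lost output = 976 + 813 + 256 + 703 + 572 = 3320 billion.

$3,320 billion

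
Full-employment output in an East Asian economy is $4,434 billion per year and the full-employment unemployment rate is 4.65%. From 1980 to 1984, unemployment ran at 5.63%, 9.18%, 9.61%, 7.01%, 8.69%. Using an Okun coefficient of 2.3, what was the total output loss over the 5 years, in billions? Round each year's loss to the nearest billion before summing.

Year 1980: gap = -2.3 × (5.63 - 4.65) = -2.254%, loss ≈ 4434 × 2.254/100 ≈ 100.
Year 1981: gap = -2.3 × (9.18 - 4.65) = -10.419%, loss ≈ 4434 × 10.419/100 ≈ 462.
Year 1982: gap = -2.3 × (9.61 - 4.65) = -11.408%, loss ≈ 4434 × 11.408/100 ≈ 506.
Year 1983: gap = -2.3 × (7.01 - 4.65) = -5.428%, loss ≈ 4434 × 5.428/100 ≈ 241.
Year 1984: gap = -2.3 × (8.69 - 4.65) = -9.292%, loss ≈ 4434 × 9.292/100 ≈ 412.
Total lost output = 100 + 462 + 506 + 241 + 412 = 1721 billion.

$1,721 billion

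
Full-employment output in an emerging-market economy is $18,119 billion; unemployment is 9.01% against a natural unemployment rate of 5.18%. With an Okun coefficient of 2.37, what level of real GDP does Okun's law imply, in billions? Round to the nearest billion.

Unemployment gap = 9.01 - 5.18 = 3.83 points, so the output gap is -2.37 × 3.83 = -9.0771%.
Actual GDP = 18119 × (1 - 9.0771/100) = 18119 × 0.909229 ≈ 16474 billion.

$16,474 billion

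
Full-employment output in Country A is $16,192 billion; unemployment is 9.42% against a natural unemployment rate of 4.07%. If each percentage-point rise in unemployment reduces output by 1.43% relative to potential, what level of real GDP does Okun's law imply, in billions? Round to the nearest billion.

Unemployment gap = 9.42 - 4.07 = 5.35 points, so the output gap is -1.43 × 5.35 = -7.6505%.
Actual GDP = 16192 × (1 - 7.6505/100) = 16192 × 0.923495 ≈ 14953 billion.

$14,953 billion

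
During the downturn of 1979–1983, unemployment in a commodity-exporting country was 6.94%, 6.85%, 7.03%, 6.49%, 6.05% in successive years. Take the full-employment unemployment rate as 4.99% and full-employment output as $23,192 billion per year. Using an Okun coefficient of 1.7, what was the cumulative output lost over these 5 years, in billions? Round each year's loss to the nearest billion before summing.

Year 1979: gap = -1.7 × (6.94 - 4.99) = -3.315%, loss ≈ 23192 × 3.315/100 ≈ 769.
Year 1980: gap = -1.7 × (6.85 - 4.99) = -3.162%, loss ≈ 23192 × 3.162/100 ≈ 733.
Year 1981: gap = -1.7 × (7.03 - 4.99) = -3.468%, loss ≈ 23192 × 3.468/100 ≈ 804.
Year 1982: gap = -1.7 × (6.49 - 4.99) = -2.55%, loss ≈ 23192 × 2.55/100 ≈ 591.
Year 1983: gap = -1.7 × (6.05 - 4.99) = -1.802%, loss ≈ 23192 × 1.802/100 ≈ 418.
Total lost output = 769 + 733 + 804 + 591 + 418 = 3315 billion.

$3,315 billion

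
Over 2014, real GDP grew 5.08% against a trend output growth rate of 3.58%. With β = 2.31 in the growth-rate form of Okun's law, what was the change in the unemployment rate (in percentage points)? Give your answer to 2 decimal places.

-0.65 percentage points

Growth-rate Okun's law: g_Y = g_Y* - β × Δu, so Δu = (g_Y* - g_Y)/β.
Δu = (3.58 - 5.08)/2.31 = -1.5/2.31 = -0.65 percentage points.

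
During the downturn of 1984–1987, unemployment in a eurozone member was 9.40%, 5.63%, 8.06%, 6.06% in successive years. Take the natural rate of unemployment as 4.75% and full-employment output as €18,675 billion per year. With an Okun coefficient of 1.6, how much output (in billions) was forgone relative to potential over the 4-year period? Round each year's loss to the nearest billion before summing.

Year 1984: gap = -1.6 × (9.4 - 4.75) = -7.44%, loss ≈ 18675 × 7.44/100 ≈ 1389.
Year 1985: gap = -1.6 × (5.63 - 4.75) = -1.408%, loss ≈ 18675 × 1.408/100 ≈ 263.
Year 1986: gap = -1.6 × (8.06 - 4.75) = -5.296%, loss ≈ 18675 × 5.296/100 ≈ 989.
Year 1987: gap = -1.6 × (6.06 - 4.75) = -2.096%, loss ≈ 18675 × 2.096/100 ≈ 391.
Total lost output = 1389 + 263 + 989 + 391 = 3032 billion.

€3,032 billion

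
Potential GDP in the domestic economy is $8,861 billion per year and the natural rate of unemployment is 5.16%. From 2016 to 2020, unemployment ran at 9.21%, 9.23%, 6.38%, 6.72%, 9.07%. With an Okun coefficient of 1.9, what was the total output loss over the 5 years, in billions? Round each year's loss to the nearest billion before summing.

$2,493 billion

Year 2016: gap = -1.9 × (9.21 - 5.16) = -7.695%, loss ≈ 8861 × 7.695/100 ≈ 682.
Year 2017: gap = -1.9 × (9.23 - 5.16) = -7.733%, loss ≈ 8861 × 7.733/100 ≈ 685.
Year 2018: gap = -1.9 × (6.38 - 5.16) = -2.318%, loss ≈ 8861 × 2.318/100 ≈ 205.
Year 2019: gap = -1.9 × (6.72 - 5.16) = -2.964%, loss ≈ 8861 × 2.964/100 ≈ 263.
Year 2020: gap = -1.9 × (9.07 - 5.16) = -7.429%, loss ≈ 8861 × 7.429/100 ≈ 658.
Total lost output = 682 + 685 + 205 + 263 + 658 = 2493 billion.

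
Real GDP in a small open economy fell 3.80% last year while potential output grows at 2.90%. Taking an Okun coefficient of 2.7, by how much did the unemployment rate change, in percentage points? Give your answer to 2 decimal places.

Growth-rate Okun's law: g_Y = g_Y* - β × Δu, so Δu = (g_Y* - g_Y)/β.
Δu = (2.9 + 3.8)/2.7 = 6.7/2.7 = 2.48 percentage points.

2.48 percentage points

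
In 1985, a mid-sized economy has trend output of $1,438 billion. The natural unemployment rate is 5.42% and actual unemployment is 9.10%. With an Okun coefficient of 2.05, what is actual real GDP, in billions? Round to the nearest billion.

$1,330 billion

Unemployment gap = 9.1 - 5.42 = 3.68 points, so the output gap is -2.05 × 3.68 = -7.544%.
Actual GDP = 1438 × (1 - 7.544/100) = 1438 × 0.92456 ≈ 1330 billion.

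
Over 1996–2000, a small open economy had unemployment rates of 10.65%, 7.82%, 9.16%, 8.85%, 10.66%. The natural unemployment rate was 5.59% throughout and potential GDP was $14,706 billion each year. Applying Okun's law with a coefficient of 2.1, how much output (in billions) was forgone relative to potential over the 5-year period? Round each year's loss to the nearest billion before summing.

$5,928 billion

Year 1996: gap = -2.1 × (10.65 - 5.59) = -10.626%, loss ≈ 14706 × 10.626/100 ≈ 1563.
Year 1997: gap = -2.1 × (7.82 - 5.59) = -4.683%, loss ≈ 14706 × 4.683/100 ≈ 689.
Year 1998: gap = -2.1 × (9.16 - 5.59) = -7.497%, loss ≈ 14706 × 7.497/100 ≈ 1103.
Year 1999: gap = -2.1 × (8.85 - 5.59) = -6.846%, loss ≈ 14706 × 6.846/100 ≈ 1007.
Year 2000: gap = -2.1 × (10.66 - 5.59) = -10.647%, loss ≈ 14706 × 10.647/100 ≈ 1566.
Total lost output = 1563 + 689 + 1103 + 1007 + 1566 = 5928 billion.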